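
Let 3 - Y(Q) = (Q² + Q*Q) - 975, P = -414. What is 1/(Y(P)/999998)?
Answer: -499999/170907 ≈ -2.9256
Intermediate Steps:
Y(Q) = 978 - 2*Q² (Y(Q) = 3 - ((Q² + Q*Q) - 975) = 3 - ((Q² + Q²) - 975) = 3 - (2*Q² - 975) = 3 - (-975 + 2*Q²) = 3 + (975 - 2*Q²) = 978 - 2*Q²)
1/(Y(P)/999998) = 1/((978 - 2*(-414)²)/999998) = 1/((978 - 2*171396)*(1/999998)) = 1/((978 - 342792)*(1/999998)) = 1/(-341814*1/999998) = 1/(-170907/499999) = -499999/170907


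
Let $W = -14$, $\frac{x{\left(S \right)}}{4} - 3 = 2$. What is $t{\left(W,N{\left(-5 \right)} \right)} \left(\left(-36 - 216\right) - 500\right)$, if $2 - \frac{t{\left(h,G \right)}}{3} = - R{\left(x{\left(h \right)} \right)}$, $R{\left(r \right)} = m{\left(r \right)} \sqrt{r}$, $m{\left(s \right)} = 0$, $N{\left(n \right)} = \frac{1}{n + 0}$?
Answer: $-4512$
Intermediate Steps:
$N{\left(n \right)} = \frac{1}{n}$
$x{\left(S \right)} = 20$ ($x{\left(S \right)} = 12 + 4 \cdot 2 = 12 + 8 = 20$)
$R{\left(r \right)} = 0$ ($R{\left(r \right)} = 0 \sqrt{r} = 0$)
$t{\left(h,G \right)} = 6$ ($t{\left(h,G \right)} = 6 - 3 \left(\left(-1\right) 0\right) = 6 - 0 = 6 + 0 = 6$)
$t{\left(W,N{\left(-5 \right)} \right)} \left(\left(-36 - 216\right) - 500\right) = 6 \left(\left(-36 - 216\right) - 500\right) = 6 \left(-252 - 500\right) = 6 \left(-752\right) = -4512$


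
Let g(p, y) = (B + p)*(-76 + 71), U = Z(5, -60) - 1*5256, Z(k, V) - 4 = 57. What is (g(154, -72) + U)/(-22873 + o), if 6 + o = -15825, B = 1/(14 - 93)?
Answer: 235615/1528808 ≈ 0.15412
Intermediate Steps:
B = -1/79 (B = 1/(-79) = -1/79 ≈ -0.012658)
o = -15831 (o = -6 - 15825 = -15831)
Z(k, V) = 61 (Z(k, V) = 4 + 57 = 61)
U = -5195 (U = 61 - 1*5256 = 61 - 5256 = -5195)
g(p, y) = 5/79 - 5*p (g(p, y) = (-1/79 + p)*(-76 + 71) = (-1/79 + p)*(-5) = 5/79 - 5*p)
(g(154, -72) + U)/(-22873 + o) = ((5/79 - 5*154) - 5195)/(-22873 - 15831) = ((5/79 - 770) - 5195)/(-38704) = (-60825/79 - 5195)*(-1/38704) = -471230/79*(-1/38704) = 235615/1528808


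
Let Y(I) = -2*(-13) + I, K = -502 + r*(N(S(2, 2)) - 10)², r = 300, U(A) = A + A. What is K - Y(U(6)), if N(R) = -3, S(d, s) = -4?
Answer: 50160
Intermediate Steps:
U(A) = 2*A
K = 50198 (K = -502 + 300*(-3 - 10)² = -502 + 300*(-13)² = -502 + 300*169 = -502 + 50700 = 50198)
Y(I) = 26 + I
K - Y(U(6)) = 50198 - (26 + 2*6) = 50198 - (26 + 12) = 50198 - 1*38 = 50198 - 38 = 50160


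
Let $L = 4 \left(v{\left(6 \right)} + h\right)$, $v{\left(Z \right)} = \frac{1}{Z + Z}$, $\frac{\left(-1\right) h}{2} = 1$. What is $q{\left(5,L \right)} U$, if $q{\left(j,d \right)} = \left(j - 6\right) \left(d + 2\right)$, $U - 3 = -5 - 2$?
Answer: $- \frac{68}{3} \approx -22.667$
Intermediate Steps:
$h = -2$ ($h = \left(-2\right) 1 = -2$)
$v{\left(Z \right)} = \frac{1}{2 Z}$
$U = -4$ ($U = 3 - 7 = -4$)
$L = - \frac{23}{3}$ ($L = 4 \left(\frac{1}{2 \cdot 6} - 2\right) = 4 \left(\frac{1}{2} \cdot \frac{1}{6} - 2\right) = 4 \left(\frac{1}{12} - 2\right) = 4 \left(- \frac{23}{12}\right) = - \frac{23}{3} \approx -7.6667$)
$q{\left(j,d \right)} = \left(-6 + j\right) \left(2 + d\right)$
$q{\left(5,L \right)} U = \left(-12 - -46 + 2 \cdot 5 - \frac{115}{3}\right) \left(-4\right) = \left(-12 + 46 + 10 - \frac{115}{3}\right) \left(-4\right) = \frac{17}{3} \left(-4\right) = - \frac{68}{3}$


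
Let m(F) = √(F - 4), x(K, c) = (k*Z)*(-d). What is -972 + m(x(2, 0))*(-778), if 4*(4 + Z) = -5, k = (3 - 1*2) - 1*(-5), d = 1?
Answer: -972 - 389*√110 ≈ -5051.9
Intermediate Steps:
k = 6 (k = (3 - 2) + 5 = 1 + 5 = 6)
Z = -21/4 (Z = -4 + (¼)*(-5) = -4 - 5/4 = -21/4 ≈ -5.2500)
x(K, c) = 63/2 (x(K, c) = (6*(-21/4))*(-1*1) = -63/2*(-1) = 63/2)
m(F) = √(-4 + F)
-972 + m(x(2, 0))*(-778) = -972 + √(-4 + 63/2)*(-778) = -972 + √(55/2)*(-778) = -972 + (√110/2)*(-778) = -972 - 389*√110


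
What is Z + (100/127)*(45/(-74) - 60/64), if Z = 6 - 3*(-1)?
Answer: 146289/18796 ≈ 7.7830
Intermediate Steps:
Z = 9 (Z = 6 + 3 = 9)
Z + (100/127)*(45/(-74) - 60/64) = 9 + (100/127)*(45/(-74) - 60/64) = 9 + (100*(1/127))*(45*(-1/74) - 60*1/64) = 9 + 100*(-45/74 - 15/16)/127 = 9 + (100/127)*(-915/592) = 9 - 22875/18796 = 146289/18796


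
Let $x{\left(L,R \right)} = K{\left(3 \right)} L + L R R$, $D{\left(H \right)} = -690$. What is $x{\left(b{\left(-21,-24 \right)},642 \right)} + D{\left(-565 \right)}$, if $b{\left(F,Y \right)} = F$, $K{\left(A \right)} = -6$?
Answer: $-8656008$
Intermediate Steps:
$x{\left(L,R \right)} = - 6 L + L R^{2}$ ($x{\left(L,R \right)} = - 6 L + L R R = - 6 L + L R^{2}$)
$x{\left(b{\left(-21,-24 \right)},642 \right)} + D{\left(-565 \right)} = - 21 \left(-6 + 642^{2}\right) - 690 = - 21 \left(-6 + 412164\right) - 690 = \left(-21\right) 412158 - 690 = -8655318 - 690 = -8656008$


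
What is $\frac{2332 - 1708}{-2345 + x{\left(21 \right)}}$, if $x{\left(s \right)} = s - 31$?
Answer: $- \frac{208}{785} \approx -0.26497$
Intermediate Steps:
$x{\left(s \right)} = -31 + s$
$\frac{2332 - 1708}{-2345 + x{\left(21 \right)}} = \frac{2332 - 1708}{-2345 + \left(-31 + 21\right)} = \frac{624}{-2345 - 10} = \frac{624}{-2355} = 624 \left(- \frac{1}{2355}\right) = - \frac{208}{785}$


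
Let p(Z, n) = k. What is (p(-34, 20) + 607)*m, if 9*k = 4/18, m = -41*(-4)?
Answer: 8063716/81 ≈ 99552.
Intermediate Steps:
m = 164
k = 2/81 (k = (4/18)/9 = (4*(1/18))/9 = (⅑)*(2/9) = 2/81 ≈ 0.024691)
p(Z, n) = 2/81
(p(-34, 20) + 607)*m = (2/81 + 607)*164 = (49169/81)*164 = 8063716/81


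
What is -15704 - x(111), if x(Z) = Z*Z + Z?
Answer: -28136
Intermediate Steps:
x(Z) = Z + Z² (x(Z) = Z² + Z = Z + Z²)
-15704 - x(111) = -15704 - 111*(1 + 111) = -15704 - 111*112 = -15704 - 1*12432 = -15704 - 12432 = -28136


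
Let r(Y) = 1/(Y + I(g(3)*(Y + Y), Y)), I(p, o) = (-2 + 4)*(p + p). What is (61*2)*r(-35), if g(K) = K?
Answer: -122/875 ≈ -0.13943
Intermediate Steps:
I(p, o) = 4*p (I(p, o) = 2*(2*p) = 4*p)
r(Y) = 1/(25*Y) (r(Y) = 1/(Y + 4*(3*(Y + Y))) = 1/(Y + 4*(3*(2*Y))) = 1/(Y + 4*(6*Y)) = 1/(Y + 24*Y) = 1/(25*Y))
(61*2)*r(-35) = (61*2)*((1/25)/(-35)) = 122*((1/25)*(-1/35)) = 122*(-1/875) = -122/875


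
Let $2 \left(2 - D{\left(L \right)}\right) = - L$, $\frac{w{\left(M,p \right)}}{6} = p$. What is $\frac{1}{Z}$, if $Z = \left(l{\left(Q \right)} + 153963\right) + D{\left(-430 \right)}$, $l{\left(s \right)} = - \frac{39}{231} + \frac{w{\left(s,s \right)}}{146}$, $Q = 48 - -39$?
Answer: $\frac{5621}{864247898} \approx 6.5039 \cdot 10^{-6}$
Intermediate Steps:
$w{\left(M,p \right)} = 6 p$
$D{\left(L \right)} = 2 + \frac{L}{2}$ ($D{\left(L \right)} = 2 - \frac{\left(-1\right) L}{2} = 2 + \frac{L}{2}$)
$Q = 87$ ($Q = 48 + 39 = 87$)
$l{\left(s \right)} = - \frac{13}{77} + \frac{3 s}{73}$ ($l{\left(s \right)} = - \frac{39}{231} + \frac{6 s}{146} = \left(-39\right) \frac{1}{231} + 6 s \frac{1}{146} = - \frac{13}{77} + \frac{3 s}{73}$)
$Z = \frac{864247898}{5621}$ ($Z = \left(\left(- \frac{13}{77} + \frac{3}{73} \cdot 87\right) + 153963\right) + \left(2 + \frac{1}{2} \left(-430\right)\right) = \left(\left(- \frac{13}{77} + \frac{261}{73}\right) + 153963\right) + \left(2 - 215\right) = \left(\frac{19148}{5621} + 153963\right) - 213 = \frac{865445171}{5621} - 213 = \frac{864247898}{5621} \approx 1.5375 \cdot 10^{5}$)
$\frac{1}{Z} = \frac{1}{\frac{864247898}{5621}} = \frac{5621}{864247898}$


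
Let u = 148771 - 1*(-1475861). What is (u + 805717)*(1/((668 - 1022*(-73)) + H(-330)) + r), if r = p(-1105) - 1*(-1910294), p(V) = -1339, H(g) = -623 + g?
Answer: 344806844801230044/74321 ≈ 4.6394e+12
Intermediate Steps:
u = 1624632 (u = 148771 + 1475861 = 1624632)
r = 1908955 (r = -1339 - 1*(-1910294) = -1339 + 1910294 = 1908955)
(u + 805717)*(1/((668 - 1022*(-73)) + H(-330)) + r) = (1624632 + 805717)*(1/((668 - 1022*(-73)) + (-623 - 330)) + 1908955) = 2430349*(1/((668 + 74606) - 953) + 1908955) = 2430349*(1/(75274 - 953) + 1908955) = 2430349*(1/74321 + 1908955) = 2430349*(141875444556/74321) = 344806844801230044/74321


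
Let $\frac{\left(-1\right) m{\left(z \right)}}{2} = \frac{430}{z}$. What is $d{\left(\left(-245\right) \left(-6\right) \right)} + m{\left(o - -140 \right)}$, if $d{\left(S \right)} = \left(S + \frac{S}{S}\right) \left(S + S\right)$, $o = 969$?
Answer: $\frac{4796135800}{1109} \approx 4.3247 \cdot 10^{6}$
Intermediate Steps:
$m{\left(z \right)} = - \frac{860}{z}$ ($m{\left(z \right)} = - 2 \frac{430}{z} = - \frac{860}{z}$)
$d{\left(S \right)} = 2 S \left(1 + S\right)$ ($d{\left(S \right)} = \left(S + 1\right) 2 S = \left(1 + S\right) 2 S = 2 S \left(1 + S\right)$)
$d{\left(\left(-245\right) \left(-6\right) \right)} + m{\left(o - -140 \right)} = 2 \left(\left(-245\right) \left(-6\right)\right) \left(1 - -1470\right) - \frac{860}{969 - -140} = 2 \cdot 1470 \left(1 + 1470\right) - \frac{860}{969 + 140} = 2 \cdot 1470 \cdot 1471 - \frac{860}{1109} = 4324740 - \frac{860}{1109} = \frac{4796135800}{1109}$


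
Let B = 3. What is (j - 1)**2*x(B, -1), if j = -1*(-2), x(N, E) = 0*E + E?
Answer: -1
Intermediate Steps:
x(N, E) = E (x(N, E) = 0 + E = E)
j = 2
(j - 1)**2*x(B, -1) = (2 - 1)**2*(-1) = 1**2*(-1) = 1*(-1) = -1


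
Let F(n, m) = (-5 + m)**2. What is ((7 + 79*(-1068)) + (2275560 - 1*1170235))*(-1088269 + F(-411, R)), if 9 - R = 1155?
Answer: 241489710720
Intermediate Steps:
R = -1146 (R = 9 - 1*1155 = 9 - 1155 = -1146)
((7 + 79*(-1068)) + (2275560 - 1*1170235))*(-1088269 + F(-411, R)) = ((7 + 79*(-1068)) + (2275560 - 1*1170235))*(-1088269 + (-5 - 1146)**2) = ((7 - 84372) + (2275560 - 1170235))*(-1088269 + (-1151)**2) = (-84365 + 1105325)*(-1088269 + 1324801) = 1020960*236532 = 241489710720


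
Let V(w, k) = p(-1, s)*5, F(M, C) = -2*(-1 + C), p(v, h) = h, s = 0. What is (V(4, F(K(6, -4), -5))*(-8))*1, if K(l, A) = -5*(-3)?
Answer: 0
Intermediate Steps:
K(l, A) = 15
F(M, C) = 2 - 2*C
V(w, k) = 0 (V(w, k) = 0*5 = 0)
(V(4, F(K(6, -4), -5))*(-8))*1 = (0*(-8))*1 = 0*1 = 0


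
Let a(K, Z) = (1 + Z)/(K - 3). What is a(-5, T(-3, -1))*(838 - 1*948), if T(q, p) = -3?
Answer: -55/2 ≈ -27.500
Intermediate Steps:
a(K, Z) = (1 + Z)/(-3 + K)
a(-5, T(-3, -1))*(838 - 1*948) = ((1 - 3)/(-3 - 5))*(838 - 1*948) = (-2/(-8))*(838 - 948) = -1/8*(-2)*(-110) = (1/4)*(-110) = -55/2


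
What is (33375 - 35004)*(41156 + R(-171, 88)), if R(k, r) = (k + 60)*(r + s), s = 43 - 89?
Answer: -59448726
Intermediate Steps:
s = -46
R(k, r) = (-46 + r)*(60 + k) (R(k, r) = (k + 60)*(r - 46) = (60 + k)*(-46 + r) = (-46 + r)*(60 + k))
(33375 - 35004)*(41156 + R(-171, 88)) = (33375 - 35004)*(41156 + (-2760 - 46*(-171) + 60*88 - 171*88)) = -1629*(41156 + (-2760 + 7866 + 5280 - 15048)) = -1629*(41156 - 4662) = -1629*36494 = -59448726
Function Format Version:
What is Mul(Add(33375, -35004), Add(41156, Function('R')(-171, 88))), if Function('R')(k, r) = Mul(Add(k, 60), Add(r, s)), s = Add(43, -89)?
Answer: -59448726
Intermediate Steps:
s = -46
Function('R')(k, r) = Mul(Add(-46, r), Add(60, k)) (Function('R')(k, r) = Mul(Add(k, 60), Add(r, -46)) = Mul(Add(60, k), Add(-46, r)) = Mul(Add(-46, r), Add(60, k)))
Mul(Add(33375, -35004), Add(41156, Function('R')(-171, 88))) = Mul(Add(33375, -35004), Add(41156, Add(-2760, Mul(-46, -171), Mul(60, 88), Mul(-171, 88)))) = Mul(-1629, Add(41156, Add(-2760, 7866, 5280, -15048))) = Mul(-1629, Add(41156, -4662)) = Mul(-1629, 36494) = -59448726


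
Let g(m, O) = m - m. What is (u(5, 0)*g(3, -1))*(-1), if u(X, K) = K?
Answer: 0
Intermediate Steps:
g(m, O) = 0
(u(5, 0)*g(3, -1))*(-1) = (0*0)*(-1) = 0*(-1) = 0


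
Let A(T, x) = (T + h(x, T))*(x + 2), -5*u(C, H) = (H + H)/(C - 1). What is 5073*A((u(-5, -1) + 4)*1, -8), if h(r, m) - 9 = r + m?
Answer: -1349418/5 ≈ -2.6988e+5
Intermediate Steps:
h(r, m) = 9 + m + r (h(r, m) = 9 + (r + m) = 9 + (m + r) = 9 + m + r)
u(C, H) = -2*H/(5*(-1 + C)) (u(C, H) = -(H + H)/(5*(C - 1)) = -2*H/(5*(-1 + C)))
A(T, x) = (2 + x)*(9 + x + 2*T) (A(T, x) = (T + (9 + T + x))*(x + 2) = (9 + x + 2*T)*(2 + x) = (2 + x)*(9 + x + 2*T))
5073*A((u(-5, -1) + 4)*1, -8) = 5073*(18 + (-8)² + 4*((-2*(-1)/(-5 + 5*(-5)) + 4)*1) + 11*(-8) + 2*((-2*(-1)/(-5 + 5*(-5)) + 4)*1)*(-8)) = 5073*(18 + 64 + 4*((-2*(-1)/(-5 - 25) + 4)*1) - 88 + 2*((-2*(-1)/(-5 - 25) + 4)*1)*(-8)) = 5073*(18 + 64 + 4*((-2*(-1)/(-30) + 4)*1) - 88 + 2*((-2*(-1)/(-30) + 4)*1)*(-8)) = 5073*(18 + 64 + 4*((-2*(-1)*(-1/30) + 4)*1) - 88 + 2*((-2*(-1)*(-1/30) + 4)*1)*(-8)) = 5073*(18 + 64 + 4*((-1/15 + 4)*1) - 88 + 2*((-1/15 + 4)*1)*(-8)) = 5073*(18 + 64 + 4*((59/15)*1) - 88 + 2*((59/15)*1)*(-8)) = 5073*(18 + 64 + 4*(59/15) - 88 + 2*(59/15)*(-8)) = 5073*(18 + 64 + 236/15 - 88 - 944/15) = 5073*(-266/5) = -1349418/5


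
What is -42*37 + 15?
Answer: -1539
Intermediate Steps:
-42*37 + 15 = -1554 + 15 = -1539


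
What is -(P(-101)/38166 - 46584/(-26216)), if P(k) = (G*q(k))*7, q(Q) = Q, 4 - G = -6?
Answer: -99536114/62534991 ≈ -1.5917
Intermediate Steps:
G = 10 (G = 4 - 1*(-6) = 4 + 6 = 10)
P(k) = 70*k (P(k) = (10*k)*7 = 70*k)
-(P(-101)/38166 - 46584/(-26216)) = -((70*(-101))/38166 - 46584/(-26216)) = -(-7070*1/38166 - 46584*(-1/26216)) = -(-3535/19083 + 5823/3277) = -1*99536114/62534991 = -99536114/62534991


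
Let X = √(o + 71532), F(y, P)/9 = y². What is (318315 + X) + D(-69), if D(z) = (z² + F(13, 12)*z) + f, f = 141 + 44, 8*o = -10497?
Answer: 218312 + √1123518/4 ≈ 2.1858e+5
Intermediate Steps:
o = -10497/8 (o = (⅛)*(-10497) = -10497/8 ≈ -1312.1)
f = 185
F(y, P) = 9*y²
X = √1123518/4 (X = √(-10497/8 + 71532) = √(561759/8) = √1123518/4 ≈ 264.99)
D(z) = 185 + z² + 1521*z (D(z) = (z² + (9*13²)*z) + 185 = (z² + (9*169)*z) + 185 = (z² + 1521*z) + 185 = 185 + z² + 1521*z)
(318315 + X) + D(-69) = (318315 + √1123518/4) + (185 + (-69)² + 1521*(-69)) = (318315 + √1123518/4) + (185 + 4761 - 104949) = (318315 + √1123518/4) - 100003 = 218312 + √1123518/4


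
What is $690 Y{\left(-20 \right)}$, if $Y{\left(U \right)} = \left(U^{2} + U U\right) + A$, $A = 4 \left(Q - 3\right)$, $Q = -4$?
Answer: $532680$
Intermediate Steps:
$A = -28$ ($A = 4 \left(-4 - 3\right) = 4 \left(-7\right) = -28$)
$Y{\left(U \right)} = -28 + 2 U^{2}$ ($Y{\left(U \right)} = \left(U^{2} + U U\right) - 28 = \left(U^{2} + U^{2}\right) - 28 = 2 U^{2} - 28 = -28 + 2 U^{2}$)
$690 Y{\left(-20 \right)} = 690 \left(-28 + 2 \left(-20\right)^{2}\right) = 690 \left(-28 + 2 \cdot 400\right) = 690 \left(-28 + 800\right) = 690 \cdot 772 = 532680$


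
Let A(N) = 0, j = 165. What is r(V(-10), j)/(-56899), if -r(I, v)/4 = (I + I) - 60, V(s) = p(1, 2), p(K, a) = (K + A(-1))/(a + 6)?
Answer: -239/56899 ≈ -0.0042004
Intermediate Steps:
p(K, a) = K/(6 + a) (p(K, a) = (K + 0)/(a + 6) = K/(6 + a))
V(s) = ⅛ (V(s) = 1/(6 + 2) = 1/8 = 1*(⅛) = ⅛)
r(I, v) = 240 - 8*I (r(I, v) = -4*((I + I) - 60) = -4*(2*I - 60) = -4*(-60 + 2*I) = 240 - 8*I)
r(V(-10), j)/(-56899) = (240 - 8*⅛)/(-56899) = (240 - 1)*(-1/56899) = 239*(-1/56899) = -239/56899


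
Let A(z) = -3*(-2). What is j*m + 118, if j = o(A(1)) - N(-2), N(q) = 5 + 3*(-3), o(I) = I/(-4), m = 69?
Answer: 581/2 ≈ 290.50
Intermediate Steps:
A(z) = 6
o(I) = -I/4 (o(I) = I*(-¼) = -I/4)
N(q) = -4 (N(q) = 5 - 9 = -4)
j = 5/2 (j = -¼*6 - 1*(-4) = -3/2 + 4 = 5/2 ≈ 2.5000)
j*m + 118 = (5/2)*69 + 118 = 345/2 + 118 = 581/2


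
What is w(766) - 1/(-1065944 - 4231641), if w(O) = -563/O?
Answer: -2982539589/4057950110 ≈ -0.73499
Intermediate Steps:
w(766) - 1/(-1065944 - 4231641) = -563/766 - 1/(-1065944 - 4231641) = -563*1/766 - 1/(-5297585) = -563/766 - 1*(-1/5297585) = -563/766 + 1/5297585 = -2982539589/4057950110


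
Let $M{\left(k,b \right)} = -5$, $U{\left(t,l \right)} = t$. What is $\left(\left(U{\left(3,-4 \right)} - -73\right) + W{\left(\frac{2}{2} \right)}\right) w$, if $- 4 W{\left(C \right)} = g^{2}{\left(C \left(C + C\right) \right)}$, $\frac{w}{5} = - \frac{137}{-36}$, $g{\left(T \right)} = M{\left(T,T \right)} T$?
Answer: $\frac{11645}{12} \approx 970.42$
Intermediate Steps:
$g{\left(T \right)} = - 5 T$
$w = \frac{685}{36}$ ($w = 5 \left(- \frac{137}{-36}\right) = 5 \left(\left(-137\right) \left(- \frac{1}{36}\right)\right) = 5 \cdot \frac{137}{36} = \frac{685}{36} \approx 19.028$)
$W{\left(C \right)} = - 25 C^{4}$ ($W{\left(C \right)} = - \frac{\left(- 5 C \left(C + C\right)\right)^{2}}{4} = - \frac{\left(- 5 C 2 C\right)^{2}}{4} = - \frac{\left(- 5 \cdot 2 C^{2}\right)^{2}}{4} = - \frac{\left(- 10 C^{2}\right)^{2}}{4} = - \frac{100 C^{4}}{4} = - 25 C^{4}$)
$\left(\left(U{\left(3,-4 \right)} - -73\right) + W{\left(\frac{2}{2} \right)}\right) w = \left(\left(3 - -73\right) - 25 \left(\frac{2}{2}\right)^{4}\right) \frac{685}{36} = \left(\left(3 + 73\right) - 25 \left(2 \cdot \frac{1}{2}\right)^{4}\right) \frac{685}{36} = \left(76 - 25 \cdot 1^{4}\right) \frac{685}{36} = \left(76 - 25\right) \frac{685}{36} = 51 \cdot \frac{685}{36} = \frac{11645}{12}$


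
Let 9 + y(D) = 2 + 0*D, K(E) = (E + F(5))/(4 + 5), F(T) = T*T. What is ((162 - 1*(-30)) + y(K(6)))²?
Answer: 34225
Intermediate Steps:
F(T) = T²
K(E) = 25/9 + E/9 (K(E) = (E + 5²)/(4 + 5) = (E + 25)/9 = (25 + E)*(⅑) = 25/9 + E/9)
y(D) = -7 (y(D) = -9 + (2 + 0*D) = -9 + (2 + 0) = -9 + 2 = -7)
((162 - 1*(-30)) + y(K(6)))² = ((162 - 1*(-30)) - 7)² = ((162 + 30) - 7)² = (192 - 7)² = 185² = 34225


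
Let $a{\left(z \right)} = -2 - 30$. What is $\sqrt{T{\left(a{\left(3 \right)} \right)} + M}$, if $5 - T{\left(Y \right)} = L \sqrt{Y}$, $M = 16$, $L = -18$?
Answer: $\sqrt{21 + 72 i \sqrt{2}} \approx 7.9046 + 6.4407 i$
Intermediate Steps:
$a{\left(z \right)} = -32$ ($a{\left(z \right)} = -2 - 30 = -32$)
$T{\left(Y \right)} = 5 + 18 \sqrt{Y}$ ($T{\left(Y \right)} = 5 - - 18 \sqrt{Y} = 5 + 18 \sqrt{Y}$)
$\sqrt{T{\left(a{\left(3 \right)} \right)} + M} = \sqrt{\left(5 + 18 \sqrt{-32}\right) + 16} = \sqrt{\left(5 + 18 \cdot 4 i \sqrt{2}\right) + 16} = \sqrt{\left(5 + 72 i \sqrt{2}\right) + 16} = \sqrt{21 + 72 i \sqrt{2}}$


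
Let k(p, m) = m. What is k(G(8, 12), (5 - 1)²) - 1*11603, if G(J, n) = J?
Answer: -11587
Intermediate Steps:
k(G(8, 12), (5 - 1)²) - 1*11603 = (5 - 1)² - 1*11603 = 4² - 11603 = 16 - 11603 = -11587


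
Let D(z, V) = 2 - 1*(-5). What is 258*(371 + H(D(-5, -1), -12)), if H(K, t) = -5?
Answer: 94428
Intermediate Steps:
D(z, V) = 7 (D(z, V) = 2 + 5 = 7)
258*(371 + H(D(-5, -1), -12)) = 258*(371 - 5) = 258*366 = 94428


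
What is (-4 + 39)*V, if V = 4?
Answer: 140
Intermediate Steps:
(-4 + 39)*V = (-4 + 39)*4 = 35*4 = 140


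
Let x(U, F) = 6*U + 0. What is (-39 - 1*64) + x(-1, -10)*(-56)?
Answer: 233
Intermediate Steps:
x(U, F) = 6*U
(-39 - 1*64) + x(-1, -10)*(-56) = (-39 - 1*64) + (6*(-1))*(-56) = (-39 - 64) - 6*(-56) = -103 + 336 = 233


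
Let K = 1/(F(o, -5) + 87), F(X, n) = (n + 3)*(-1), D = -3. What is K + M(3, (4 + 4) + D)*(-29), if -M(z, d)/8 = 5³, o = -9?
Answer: 2581001/89 ≈ 29000.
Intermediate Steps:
F(X, n) = -3 - n (F(X, n) = (3 + n)*(-1) = -3 - n)
M(z, d) = -1000 (M(z, d) = -8*5³ = -8*125 = -1000)
K = 1/89 (K = 1/((-3 - 1*(-5)) + 87) = 1/((-3 + 5) + 87) = 1/(2 + 87) = 1/89 ≈ 0.011236)
K + M(3, (4 + 4) + D)*(-29) = 1/89 - 1000*(-29) = 1/89 + 29000 = 2581001/89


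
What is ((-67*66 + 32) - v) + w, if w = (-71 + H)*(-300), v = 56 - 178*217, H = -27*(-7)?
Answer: -1220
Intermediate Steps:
H = 189
v = -38570 (v = 56 - 38626 = -38570)
w = -35400 (w = (-71 + 189)*(-300) = 118*(-300) = -35400)
((-67*66 + 32) - v) + w = ((-67*66 + 32) - 1*(-38570)) - 35400 = ((-4422 + 32) + 38570) - 35400 = (-4390 + 38570) - 35400 = 34180 - 35400 = -1220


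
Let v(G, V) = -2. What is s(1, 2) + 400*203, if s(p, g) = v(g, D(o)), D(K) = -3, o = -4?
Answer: 81198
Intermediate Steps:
s(p, g) = -2
s(1, 2) + 400*203 = -2 + 400*203 = -2 + 81200 = 81198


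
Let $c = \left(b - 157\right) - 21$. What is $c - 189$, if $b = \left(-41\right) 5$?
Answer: $-572$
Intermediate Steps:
$b = -205$
$c = -383$ ($c = \left(-205 - 157\right) - 21 = -362 - 21 = -383$)
$c - 189 = -383 - 189 = -572$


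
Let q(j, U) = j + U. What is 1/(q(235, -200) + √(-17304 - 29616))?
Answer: 7/9629 - 2*I*√11730/48145 ≈ 0.00072697 - 0.0044991*I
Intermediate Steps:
q(j, U) = U + j
1/(q(235, -200) + √(-17304 - 29616)) = 1/((-200 + 235) + √(-17304 - 29616)) = 1/(35 + √(-46920)) = 1/(35 + 2*I*√11730)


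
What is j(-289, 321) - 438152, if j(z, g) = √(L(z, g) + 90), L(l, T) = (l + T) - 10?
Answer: -438152 + 4*√7 ≈ -4.3814e+5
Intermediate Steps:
L(l, T) = -10 + T + l (L(l, T) = (T + l) - 10 = -10 + T + l)
j(z, g) = √(80 + g + z) (j(z, g) = √((-10 + g + z) + 90) = √(80 + g + z))
j(-289, 321) - 438152 = √(80 + 321 - 289) - 438152 = √112 - 438152 = 4*√7 - 438152 = -438152 + 4*√7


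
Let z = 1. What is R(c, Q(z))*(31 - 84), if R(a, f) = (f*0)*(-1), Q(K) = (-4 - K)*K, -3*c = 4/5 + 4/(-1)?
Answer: 0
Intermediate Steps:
c = 16/15 (c = -(4/5 + 4/(-1))/3 = -(4*(1/5) + 4*(-1))/3 = -(4/5 - 4)/3 = -1/3*(-16/5) = 16/15 ≈ 1.0667)
Q(K) = K*(-4 - K)
R(a, f) = 0 (R(a, f) = 0*(-1) = 0)
R(c, Q(z))*(31 - 84) = 0*(31 - 84) = 0*(-53) = 0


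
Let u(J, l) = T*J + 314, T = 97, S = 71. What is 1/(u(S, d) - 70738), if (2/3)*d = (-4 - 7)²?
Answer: -1/63537 ≈ -1.5739e-5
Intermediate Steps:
d = 363/2 (d = 3*(-4 - 7)²/2 = (3/2)*(-11)² = (3/2)*121 = 363/2 ≈ 181.50)
u(J, l) = 314 + 97*J (u(J, l) = 97*J + 314 = 314 + 97*J)
1/(u(S, d) - 70738) = 1/((314 + 97*71) - 70738) = 1/((314 + 6887) - 70738) = 1/(7201 - 70738) = 1/(-63537) = -1/63537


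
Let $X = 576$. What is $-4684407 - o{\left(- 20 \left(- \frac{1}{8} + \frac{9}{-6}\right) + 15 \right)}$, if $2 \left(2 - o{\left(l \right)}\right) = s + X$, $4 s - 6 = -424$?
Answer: $- \frac{18736693}{4} \approx -4.6842 \cdot 10^{6}$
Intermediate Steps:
$s = - \frac{209}{2}$ ($s = \frac{3}{2} + \frac{1}{4} \left(-424\right) = \frac{3}{2} - 106 = - \frac{209}{2} \approx -104.5$)
$o{\left(l \right)} = - \frac{935}{4}$ ($o{\left(l \right)} = 2 - \frac{- \frac{209}{2} + 576}{2} = 2 - \frac{943}{4} = - \frac{935}{4}$)
$-4684407 - o{\left(- 20 \left(- \frac{1}{8} + \frac{9}{-6}\right) + 15 \right)} = -4684407 - - \frac{935}{4} = -4684407 + \frac{935}{4} = - \frac{18736693}{4}$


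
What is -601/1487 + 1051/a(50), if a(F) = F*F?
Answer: 60337/3717500 ≈ 0.016231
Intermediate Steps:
a(F) = F²
-601/1487 + 1051/a(50) = -601/1487 + 1051/(50²) = -601*1/1487 + 1051/2500 = -601/1487 + 1051*(1/2500) = -601/1487 + 1051/2500 = 60337/3717500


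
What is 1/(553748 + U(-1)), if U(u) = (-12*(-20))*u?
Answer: 1/553508 ≈ 1.8067e-6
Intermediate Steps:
U(u) = 240*u
1/(553748 + U(-1)) = 1/(553748 + 240*(-1)) = 1/(553748 - 240) = 1/553508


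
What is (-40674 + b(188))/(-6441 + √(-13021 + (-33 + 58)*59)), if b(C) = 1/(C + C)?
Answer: 98504937543/15603258152 + 15293423*I*√11546/15603258152 ≈ 6.3131 + 0.10532*I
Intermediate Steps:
b(C) = 1/(2*C)
(-40674 + b(188))/(-6441 + √(-13021 + (-33 + 58)*59)) = (-40674 + (½)/188)/(-6441 + √(-13021 + (-33 + 58)*59)) = (-40674 + (½)*(1/188))/(-6441 + √(-13021 + 25*59)) = (-40674 + 1/376)/(-6441 + √(-13021 + 1475)) = -15293423/(376*(-6441 + √(-11546))) = -15293423/(376*(-6441 + I*√11546))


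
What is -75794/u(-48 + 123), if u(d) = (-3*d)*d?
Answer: 75794/16875 ≈ 4.4915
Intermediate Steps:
u(d) = -3*d²
-75794/u(-48 + 123) = -75794*(-1/(3*(-48 + 123)²)) = -75794/((-3*75²)) = -75794/((-3*5625)) = -75794/(-16875) = -75794*(-1/16875) = 75794/16875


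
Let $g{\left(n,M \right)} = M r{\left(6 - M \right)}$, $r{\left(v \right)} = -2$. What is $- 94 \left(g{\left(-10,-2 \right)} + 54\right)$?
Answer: $-5452$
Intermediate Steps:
$g{\left(n,M \right)} = - 2 M$ ($g{\left(n,M \right)} = M \left(-2\right) = - 2 M$)
$- 94 \left(g{\left(-10,-2 \right)} + 54\right) = - 94 \left(\left(-2\right) \left(-2\right) + 54\right) = - 94 \left(4 + 54\right) = \left(-94\right) 58 = -5452$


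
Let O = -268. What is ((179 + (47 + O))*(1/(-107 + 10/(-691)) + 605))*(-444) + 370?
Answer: 278095828834/24649 ≈ 1.1282e+7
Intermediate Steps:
((179 + (47 + O))*(1/(-107 + 10/(-691)) + 605))*(-444) + 370 = ((179 + (47 - 268))*(1/(-107 + 10/(-691)) + 605))*(-444) + 370 = ((179 - 221)*(1/(-107 + 10*(-1/691)) + 605))*(-444) + 370 = -42*(1/(-107 - 10/691) + 605)*(-444) + 370 = -42*(1/(-73947/691) + 605)*(-444) + 370 = -42*(-691/73947 + 605)*(-444) + 370 = -42*44737244/73947*(-444) + 370 = -626321416/24649*(-444) + 370 = 278086708704/24649 + 370 = 278095828834/24649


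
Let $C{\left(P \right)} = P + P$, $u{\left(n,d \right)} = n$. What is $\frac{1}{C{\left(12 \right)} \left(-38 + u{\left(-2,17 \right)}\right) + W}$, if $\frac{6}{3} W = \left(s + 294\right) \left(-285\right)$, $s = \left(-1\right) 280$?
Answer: $- \frac{1}{2955} \approx -0.00033841$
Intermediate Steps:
$C{\left(P \right)} = 2 P$
$s = -280$
$W = -1995$ ($W = \frac{\left(-280 + 294\right) \left(-285\right)}{2} = \frac{14 \left(-285\right)}{2} = \frac{1}{2} \left(-3990\right) = -1995$)
$\frac{1}{C{\left(12 \right)} \left(-38 + u{\left(-2,17 \right)}\right) + W} = \frac{1}{2 \cdot 12 \left(-38 - 2\right) - 1995} = \frac{1}{24 \left(-40\right) - 1995} = \frac{1}{-960 - 1995} = \frac{1}{-2955} = - \frac{1}{2955}$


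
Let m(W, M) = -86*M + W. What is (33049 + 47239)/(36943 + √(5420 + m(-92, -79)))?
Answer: 2966079584/1364773127 - 80288*√12122/1364773127 ≈ 2.1668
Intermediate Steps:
m(W, M) = W - 86*M
(33049 + 47239)/(36943 + √(5420 + m(-92, -79))) = (33049 + 47239)/(36943 + √(5420 + (-92 - 86*(-79)))) = 80288/(36943 + √(5420 + (-92 + 6794))) = 80288/(36943 + √(5420 + 6702)) = 80288/(36943 + √12122)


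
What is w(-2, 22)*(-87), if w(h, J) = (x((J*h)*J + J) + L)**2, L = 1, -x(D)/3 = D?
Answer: -701213127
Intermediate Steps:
x(D) = -3*D
w(h, J) = (1 - 3*J - 3*h*J**2)**2 (w(h, J) = (-3*((J*h)*J + J) + 1)**2 = (-3*(h*J**2 + J) + 1)**2 = (-3*(J + h*J**2) + 1)**2 = ((-3*J - 3*h*J**2) + 1)**2 = (1 - 3*J - 3*h*J**2)**2)
w(-2, 22)*(-87) = (-1 + 3*22*(1 + 22*(-2)))**2*(-87) = (-1 + 3*22*(1 - 44))**2*(-87) = (-1 + 3*22*(-43))**2*(-87) = (-1 - 2838)**2*(-87) = (-2839)**2*(-87) = 8059921*(-87) = -701213127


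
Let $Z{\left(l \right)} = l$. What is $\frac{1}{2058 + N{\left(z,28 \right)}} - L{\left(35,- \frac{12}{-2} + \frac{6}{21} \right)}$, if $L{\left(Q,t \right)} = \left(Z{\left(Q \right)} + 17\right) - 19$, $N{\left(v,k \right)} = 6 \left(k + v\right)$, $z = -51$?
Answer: $- \frac{63359}{1920} \approx -32.999$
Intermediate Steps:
$N{\left(v,k \right)} = 6 k + 6 v$
$L{\left(Q,t \right)} = -2 + Q$ ($L{\left(Q,t \right)} = \left(Q + 17\right) - 19 = \left(17 + Q\right) - 19 = -2 + Q$)
$\frac{1}{2058 + N{\left(z,28 \right)}} - L{\left(35,- \frac{12}{-2} + \frac{6}{21} \right)} = \frac{1}{2058 + \left(6 \cdot 28 + 6 \left(-51\right)\right)} - \left(-2 + 35\right) = \frac{1}{2058 + \left(168 - 306\right)} - 33 = \frac{1}{2058 - 138} - 33 = \frac{1}{1920} - 33 = - \frac{63359}{1920}$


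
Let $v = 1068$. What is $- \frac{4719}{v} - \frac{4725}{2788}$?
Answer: $- \frac{758453}{124066} \approx -6.1133$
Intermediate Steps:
$- \frac{4719}{v} - \frac{4725}{2788} = - \frac{4719}{1068} - \frac{4725}{2788} = \left(-4719\right) \frac{1}{1068} - \frac{4725}{2788} = - \frac{1573}{356} - \frac{4725}{2788} = - \frac{758453}{124066}$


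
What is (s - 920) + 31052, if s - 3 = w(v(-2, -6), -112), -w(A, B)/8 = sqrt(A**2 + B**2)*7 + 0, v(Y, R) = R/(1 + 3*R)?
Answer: 30135 - 112*sqrt(906313)/17 ≈ 23863.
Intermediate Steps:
w(A, B) = -56*sqrt(A**2 + B**2) (w(A, B) = -8*(sqrt(A**2 + B**2)*7 + 0) = -8*(7*sqrt(A**2 + B**2) + 0) = -56*sqrt(A**2 + B**2))
s = 3 - 112*sqrt(906313)/17 (s = 3 - 56*sqrt((-6/(1 + 3*(-6)))**2 + (-112)**2) = 3 - 56*sqrt((-6/(1 - 18))**2 + 12544) = 3 - 56*sqrt((-6/(-17))**2 + 12544) = 3 - 56*sqrt((-6*(-1/17))**2 + 12544) = 3 - 56*sqrt((6/17)**2 + 12544) = 3 - 56*sqrt(36/289 + 12544) = 3 - 112*sqrt(906313)/17 ≈ -6269.0)
(s - 920) + 31052 = ((3 - 112*sqrt(906313)/17) - 920) + 31052 = (-917 - 112*sqrt(906313)/17) + 31052 = 30135 - 112*sqrt(906313)/17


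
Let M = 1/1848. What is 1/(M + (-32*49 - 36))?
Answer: -1848/2964191 ≈ -0.00062344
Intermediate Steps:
M = 1/1848 ≈ 0.00054113
1/(M + (-32*49 - 36)) = 1/(1/1848 + (-32*49 - 36)) = 1/(1/1848 + (-1568 - 36)) = 1/(1/1848 - 1604) = 1/(-2964191/1848) = -1848/2964191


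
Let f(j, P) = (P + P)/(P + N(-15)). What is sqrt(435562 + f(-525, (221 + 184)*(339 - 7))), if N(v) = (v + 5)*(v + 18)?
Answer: sqrt(8745846803566)/4481 ≈ 659.97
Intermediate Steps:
N(v) = (5 + v)*(18 + v)
f(j, P) = 2*P/(-30 + P) (f(j, P) = (P + P)/(P + (90 + (-15)**2 + 23*(-15))) = (2*P)/(P + (90 + 225 - 345)) = (2*P)/(P - 30) = (2*P)/(-30 + P) = 2*P/(-30 + P))
sqrt(435562 + f(-525, (221 + 184)*(339 - 7))) = sqrt(435562 + 2*((221 + 184)*(339 - 7))/(-30 + (221 + 184)*(339 - 7))) = sqrt(435562 + 2*(405*332)/(-30 + 405*332)) = sqrt(435562 + 2*134460/(-30 + 134460)) = sqrt(435562 + 2*134460/134430) = sqrt(435562 + 2*134460*(1/134430)) = sqrt(435562 + 8964/4481) = sqrt(1951762286/4481) = sqrt(8745846803566)/4481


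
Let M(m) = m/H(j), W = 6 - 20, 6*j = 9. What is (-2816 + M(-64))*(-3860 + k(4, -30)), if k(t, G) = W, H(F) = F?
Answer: 33223424/3 ≈ 1.1074e+7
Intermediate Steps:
j = 3/2 (j = (1/6)*9 = 3/2 ≈ 1.5000)
W = -14
k(t, G) = -14
M(m) = 2*m/3 (M(m) = m/(3/2) = m*(2/3) = 2*m/3)
(-2816 + M(-64))*(-3860 + k(4, -30)) = (-2816 + (2/3)*(-64))*(-3860 - 14) = (-2816 - 128/3)*(-3874) = -8576/3*(-3874) = 33223424/3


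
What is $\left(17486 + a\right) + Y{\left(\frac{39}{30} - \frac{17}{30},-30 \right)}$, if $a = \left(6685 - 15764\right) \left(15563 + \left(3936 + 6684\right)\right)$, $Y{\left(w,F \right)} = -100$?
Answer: $-237698071$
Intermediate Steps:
$a = -237715457$ ($a = - 9079 \left(15563 + 10620\right) = \left(-9079\right) 26183 = -237715457$)
$\left(17486 + a\right) + Y{\left(\frac{39}{30} - \frac{17}{30},-30 \right)} = \left(17486 - 237715457\right) - 100 = -237697971 - 100 = -237698071$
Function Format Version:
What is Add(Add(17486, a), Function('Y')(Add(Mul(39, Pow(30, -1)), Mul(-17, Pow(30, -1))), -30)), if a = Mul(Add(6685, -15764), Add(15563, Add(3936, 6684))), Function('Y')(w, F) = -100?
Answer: -237698071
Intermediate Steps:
a = -237715457 (a = Mul(-9079, Add(15563, 10620)) = Mul(-9079, 26183) = -237715457)
Add(Add(17486, a), Function('Y')(Add(Mul(39, Pow(30, -1)), Mul(-17, Pow(30, -1))), -30)) = Add(Add(17486, -237715457), -100) = Add(-237697971, -100) = -237698071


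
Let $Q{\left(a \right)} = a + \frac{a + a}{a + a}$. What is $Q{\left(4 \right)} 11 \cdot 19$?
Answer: $1045$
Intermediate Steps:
$Q{\left(a \right)} = 1 + a$ ($Q{\left(a \right)} = a + \frac{2 a}{2 a} = a + 2 a \frac{1}{2 a} = a + 1 = 1 + a$)
$Q{\left(4 \right)} 11 \cdot 19 = \left(1 + 4\right) 11 \cdot 19 = 5 \cdot 11 \cdot 19 = 55 \cdot 19 = 1045$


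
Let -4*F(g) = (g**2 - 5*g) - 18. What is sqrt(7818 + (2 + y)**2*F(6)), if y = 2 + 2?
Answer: sqrt(7926) ≈ 89.028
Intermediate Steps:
F(g) = 9/2 - g**2/4 + 5*g/4 (F(g) = -((g**2 - 5*g) - 18)/4 = -(-18 + g**2 - 5*g)/4 = 9/2 - g**2/4 + 5*g/4)
y = 4
sqrt(7818 + (2 + y)**2*F(6)) = sqrt(7818 + (2 + 4)**2*(9/2 - 1/4*6**2 + (5/4)*6)) = sqrt(7818 + 6**2*(9/2 - 1/4*36 + 15/2)) = sqrt(7818 + 36*(9/2 - 9 + 15/2)) = sqrt(7818 + 36*3) = sqrt(7818 + 108) = sqrt(7926)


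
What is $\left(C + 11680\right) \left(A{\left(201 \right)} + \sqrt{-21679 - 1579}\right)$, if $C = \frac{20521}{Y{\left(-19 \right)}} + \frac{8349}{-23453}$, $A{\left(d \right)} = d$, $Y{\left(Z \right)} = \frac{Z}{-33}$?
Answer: $\frac{4238434450158}{445607} + \frac{21086738558 i \sqrt{23258}}{445607} \approx 9.5116 \cdot 10^{6} + 7.2168 \cdot 10^{6} i$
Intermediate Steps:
$Y{\left(Z \right)} = - \frac{Z}{33}$ ($Y{\left(Z \right)} = Z \left(- \frac{1}{33}\right) = - \frac{Z}{33}$)
$C = \frac{15882048798}{445607}$ ($C = \frac{20521}{\left(- \frac{1}{33}\right) \left(-19\right)} + \frac{8349}{-23453} = \frac{20521}{\frac{19}{33}} + 8349 \left(- \frac{1}{23453}\right) = 20521 \cdot \frac{33}{19} - \frac{8349}{23453} = \frac{677193}{19} - \frac{8349}{23453} = \frac{15882048798}{445607} \approx 35641.0$)
$\left(C + 11680\right) \left(A{\left(201 \right)} + \sqrt{-21679 - 1579}\right) = \left(\frac{15882048798}{445607} + 11680\right) \left(201 + \sqrt{-21679 - 1579}\right) = \frac{21086738558 \left(201 + \sqrt{-23258}\right)}{445607} = \frac{21086738558 \left(201 + i \sqrt{23258}\right)}{445607} = \frac{4238434450158}{445607} + \frac{21086738558 i \sqrt{23258}}{445607}$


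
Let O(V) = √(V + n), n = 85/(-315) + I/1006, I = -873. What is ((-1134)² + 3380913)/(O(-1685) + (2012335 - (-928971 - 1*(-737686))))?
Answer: 651779723761404840/307759835421527231 - 14000607*I*√752536506302/307759835421527231 ≈ 2.1178 - 3.9464e-5*I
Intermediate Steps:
n = -72101/63378 (n = 85/(-315) - 873/1006 = 85*(-1/315) - 873*1/1006 = -17/63 - 873/1006 = -72101/63378 ≈ -1.1376)
O(V) = √(-72101/63378 + V) (O(V) = √(V - 72101/63378) = √(-72101/63378 + V))
((-1134)² + 3380913)/(O(-1685) + (2012335 - (-928971 - 1*(-737686)))) = ((-1134)² + 3380913)/(√(-507735242 + 446307876*(-1685))/21126 + (2012335 - (-928971 - 1*(-737686)))) = (1285956 + 3380913)/(√(-507735242 - 752028771060)/21126 + (2012335 - (-928971 + 737686))) = 4666869/(√(-752536506302)/21126 + (2012335 - 1*(-191285))) = 4666869/((I*√752536506302)/21126 + (2012335 + 191285)) = 4666869/(I*√752536506302/21126 + 2203620) = 4666869/(2203620 + I*√752536506302/21126)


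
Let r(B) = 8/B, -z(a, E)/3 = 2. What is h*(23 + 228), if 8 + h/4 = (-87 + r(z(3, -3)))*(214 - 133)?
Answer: -7191652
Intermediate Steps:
z(a, E) = -6 (z(a, E) = -3*2 = -6)
h = -28652 (h = -32 + 4*((-87 + 8/(-6))*(214 - 133)) = -32 + 4*((-87 + 8*(-1/6))*81) = -32 + 4*((-87 - 4/3)*81) = -32 + 4*(-265/3*81) = -32 + 4*(-7155) = -32 - 28620 = -28652)
h*(23 + 228) = -28652*(23 + 228) = -28652*251 = -7191652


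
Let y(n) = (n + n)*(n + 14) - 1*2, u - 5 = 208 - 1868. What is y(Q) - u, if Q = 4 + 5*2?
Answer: 2437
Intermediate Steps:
Q = 14 (Q = 4 + 10 = 14)
u = -1655 (u = 5 + (208 - 1868) = 5 - 1660 = -1655)
y(n) = -2 + 2*n*(14 + n) (y(n) = (2*n)*(14 + n) - 2 = 2*n*(14 + n) - 2 = -2 + 2*n*(14 + n))
y(Q) - u = (-2 + 2*14² + 28*14) - 1*(-1655) = (-2 + 2*196 + 392) + 1655 = (-2 + 392 + 392) + 1655 = 782 + 1655 = 2437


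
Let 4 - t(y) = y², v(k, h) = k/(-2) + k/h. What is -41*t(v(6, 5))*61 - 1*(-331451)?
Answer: 8238756/25 ≈ 3.2955e+5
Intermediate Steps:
v(k, h) = -k/2 + k/h (v(k, h) = k*(-½) + k/h = -k/2 + k/h)
t(y) = 4 - y²
-41*t(v(6, 5))*61 - 1*(-331451) = -41*(4 - (-½*6 + 6/5)²)*61 - 1*(-331451) = -41*(4 - (-3 + 6*(⅕))²)*61 + 331451 = -41*(4 - (-3 + 6/5)²)*61 + 331451 = -41*(4 - (-9/5)²)*61 + 331451 = -41*(4 - 1*81/25)*61 + 331451 = -41*(4 - 81/25)*61 + 331451 = -41*19/25*61 + 331451 = -779/25*61 + 331451 = -47519/25 + 331451 = 8238756/25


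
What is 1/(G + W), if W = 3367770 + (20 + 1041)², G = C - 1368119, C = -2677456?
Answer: 1/447916 ≈ 2.2326e-6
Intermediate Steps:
G = -4045575 (G = -2677456 - 1368119 = -4045575)
W = 4493491 (W = 3367770 + 1061² = 3367770 + 1125721 = 4493491)
1/(G + W) = 1/(-4045575 + 4493491) = 1/447916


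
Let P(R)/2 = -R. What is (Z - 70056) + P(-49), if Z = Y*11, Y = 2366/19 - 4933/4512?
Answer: -5880961109/85728 ≈ -68600.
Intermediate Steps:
P(R) = -2*R (P(R) = 2*(-R) = -2*R)
Y = 10581665/85728 (Y = 2366*(1/19) - 4933*1/4512 = 2366/19 - 4933/4512 = 10581665/85728 ≈ 123.43)
Z = 116398315/85728 (Z = (10581665/85728)*11 = 116398315/85728 ≈ 1357.8)
(Z - 70056) + P(-49) = (116398315/85728 - 70056) - 2*(-49) = -5889362453/85728 + 98 = -5880961109/85728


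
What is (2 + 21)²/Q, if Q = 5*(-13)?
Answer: -529/65 ≈ -8.1385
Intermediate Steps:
Q = -65
(2 + 21)²/Q = (2 + 21)²/(-65) = 23²*(-1/65) = 529*(-1/65) = -529/65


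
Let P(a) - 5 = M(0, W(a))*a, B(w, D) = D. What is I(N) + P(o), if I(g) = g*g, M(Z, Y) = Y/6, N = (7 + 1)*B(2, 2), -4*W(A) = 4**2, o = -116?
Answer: 1015/3 ≈ 338.33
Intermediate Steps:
W(A) = -4 (W(A) = -1/4*4**2 = -1/4*16 = -4)
N = 16 (N = (7 + 1)*2 = 8*2 = 16)
M(Z, Y) = Y/6 (M(Z, Y) = Y*(1/6) = Y/6)
I(g) = g**2
P(a) = 5 - 2*a/3 (P(a) = 5 + ((1/6)*(-4))*a = 5 - 2*a/3)
I(N) + P(o) = 16**2 + (5 - 2/3*(-116)) = 256 + (5 + 232/3) = 256 + 247/3 = 1015/3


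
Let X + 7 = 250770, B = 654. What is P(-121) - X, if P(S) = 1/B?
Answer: -163999001/654 ≈ -2.5076e+5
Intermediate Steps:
X = 250763 (X = -7 + 250770 = 250763)
P(S) = 1/654
P(-121) - X = 1/654 - 1*250763 = 1/654 - 250763 = -163999001/654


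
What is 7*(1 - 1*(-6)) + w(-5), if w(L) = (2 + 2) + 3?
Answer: 56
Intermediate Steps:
w(L) = 7 (w(L) = 4 + 3 = 7)
7*(1 - 1*(-6)) + w(-5) = 7*(1 - 1*(-6)) + 7 = 7*(1 + 6) + 7 = 7*7 + 7 = 49 + 7 = 56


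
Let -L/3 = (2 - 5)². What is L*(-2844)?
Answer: 76788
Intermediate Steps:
L = -27 (L = -3*(2 - 5)² = -3*(-3)² = -3*9 = -27)
L*(-2844) = -27*(-2844) = 76788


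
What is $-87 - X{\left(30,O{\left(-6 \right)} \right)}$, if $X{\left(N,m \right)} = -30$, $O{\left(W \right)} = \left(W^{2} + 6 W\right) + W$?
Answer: $-57$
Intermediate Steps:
$O{\left(W \right)} = W^{2} + 7 W$
$-87 - X{\left(30,O{\left(-6 \right)} \right)} = -87 - -30 = -87 + 30 = -57$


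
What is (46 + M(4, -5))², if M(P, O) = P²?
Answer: 3844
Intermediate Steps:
(46 + M(4, -5))² = (46 + 4²)² = (46 + 16)² = 62² = 3844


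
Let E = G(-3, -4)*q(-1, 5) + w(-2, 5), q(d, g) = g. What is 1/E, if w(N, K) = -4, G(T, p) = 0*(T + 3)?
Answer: -1/4 ≈ -0.25000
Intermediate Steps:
G(T, p) = 0 (G(T, p) = 0*(3 + T) = 0)
E = -4 (E = 0*5 - 4 = 0 - 4 = -4)
1/E = 1/(-4) = -1/4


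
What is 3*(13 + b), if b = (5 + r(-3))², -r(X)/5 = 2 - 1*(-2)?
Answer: 714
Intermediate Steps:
r(X) = -20 (r(X) = -5*(2 - 1*(-2)) = -5*(2 + 2) = -5*4 = -20)
b = 225 (b = (5 - 20)² = (-15)² = 225)
3*(13 + b) = 3*(13 + 225) = 3*238 = 714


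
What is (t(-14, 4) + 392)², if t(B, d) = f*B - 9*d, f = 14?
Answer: 25600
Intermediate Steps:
t(B, d) = -9*d + 14*B (t(B, d) = 14*B - 9*d = -9*d + 14*B)
(t(-14, 4) + 392)² = ((-9*4 + 14*(-14)) + 392)² = ((-36 - 196) + 392)² = (-232 + 392)² = 160² = 25600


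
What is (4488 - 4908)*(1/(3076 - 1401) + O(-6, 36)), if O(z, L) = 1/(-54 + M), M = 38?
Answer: 34839/1340 ≈ 25.999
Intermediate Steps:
O(z, L) = -1/16 (O(z, L) = 1/(-54 + 38) = 1/(-16) = -1/16)
(4488 - 4908)*(1/(3076 - 1401) + O(-6, 36)) = (4488 - 4908)*(1/(3076 - 1401) - 1/16) = -420*(1/1675 - 1/16) = -420*(-1659/26800) = 34839/1340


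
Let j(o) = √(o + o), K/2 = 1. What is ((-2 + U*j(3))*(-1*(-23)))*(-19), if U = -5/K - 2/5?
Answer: 874 + 12673*√6/10 ≈ 3978.2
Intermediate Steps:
K = 2 (K = 2*1 = 2)
j(o) = √2*√o (j(o) = √(2*o) = √2*√o)
U = -29/10 (U = -5/2 - 2/5 = -5*½ - 2*⅕ = -5/2 - ⅖ = -29/10 ≈ -2.9000)
((-2 + U*j(3))*(-1*(-23)))*(-19) = ((-2 - 29*√2*√3/10)*(-1*(-23)))*(-19) = ((-2 - 29*√6/10)*23)*(-19) = (-46 - 667*√6/10)*(-19) = 874 + 12673*√6/10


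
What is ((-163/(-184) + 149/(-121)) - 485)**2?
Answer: 116763865667289/495685696 ≈ 2.3556e+5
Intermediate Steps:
((-163/(-184) + 149/(-121)) - 485)**2 = ((-163*(-1/184) + 149*(-1/121)) - 485)**2 = ((163/184 - 149/121) - 485)**2 = (-7693/22264 - 485)**2 = (-10805733/22264)**2 = 116763865667289/495685696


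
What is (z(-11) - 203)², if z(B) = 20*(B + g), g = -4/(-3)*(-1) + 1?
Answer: 1661521/9 ≈ 1.8461e+5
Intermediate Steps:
g = -⅓ (g = -4*(-⅓)*(-1) + 1 = (4/3)*(-1) + 1 = -4/3 + 1 = -⅓ ≈ -0.33333)
z(B) = -20/3 + 20*B (z(B) = 20*(B - ⅓) = 20*(-⅓ + B) = -20/3 + 20*B)
(z(-11) - 203)² = ((-20/3 + 20*(-11)) - 203)² = ((-20/3 - 220) - 203)² = (-680/3 - 203)² = (-1289/3)² = 1661521/9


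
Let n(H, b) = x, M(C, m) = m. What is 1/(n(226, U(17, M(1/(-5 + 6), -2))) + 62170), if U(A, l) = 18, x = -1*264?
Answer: 1/61906 ≈ 1.6154e-5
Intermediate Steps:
x = -264
n(H, b) = -264
1/(n(226, U(17, M(1/(-5 + 6), -2))) + 62170) = 1/(-264 + 62170) = 1/61906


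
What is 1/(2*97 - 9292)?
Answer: -1/9098 ≈ -0.00010991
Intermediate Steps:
1/(2*97 - 9292) = 1/(194 - 9292) = 1/(-9098) = -1/9098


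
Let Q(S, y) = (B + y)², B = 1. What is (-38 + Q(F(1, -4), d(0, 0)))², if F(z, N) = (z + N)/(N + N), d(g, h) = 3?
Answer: 484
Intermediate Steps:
F(z, N) = (N + z)/(2*N) (F(z, N) = (N + z)/((2*N)) = (N + z)*(1/(2*N)) = (N + z)/(2*N))
Q(S, y) = (1 + y)²
(-38 + Q(F(1, -4), d(0, 0)))² = (-38 + (1 + 3)²)² = (-38 + 4²)² = (-38 + 16)² = (-22)² = 484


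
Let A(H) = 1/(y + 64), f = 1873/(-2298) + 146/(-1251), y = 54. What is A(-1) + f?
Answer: -26100305/28268847 ≈ -0.92329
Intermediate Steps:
f = -892877/958266 (f = 1873*(-1/2298) + 146*(-1/1251) = -1873/2298 - 146/1251 = -892877/958266 ≈ -0.93176)
A(H) = 1/118 (A(H) = 1/(54 + 64) = 1/118)
A(-1) + f = 1/118 - 892877/958266 = -26100305/28268847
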